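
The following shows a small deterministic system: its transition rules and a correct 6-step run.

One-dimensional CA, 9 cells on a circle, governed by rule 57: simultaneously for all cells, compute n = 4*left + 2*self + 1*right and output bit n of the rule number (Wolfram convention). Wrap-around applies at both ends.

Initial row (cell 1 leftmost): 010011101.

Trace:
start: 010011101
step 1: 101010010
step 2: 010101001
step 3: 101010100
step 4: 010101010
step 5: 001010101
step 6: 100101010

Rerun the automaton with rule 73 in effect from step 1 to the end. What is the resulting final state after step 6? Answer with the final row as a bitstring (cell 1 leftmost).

001011101

(re-executing steps 1..6 under rule 73; state before step 1: 010011101)
step 1: 000010100
step 2: 111000001
step 3: 001011101
step 4: 000010100
step 5: 111000001
step 6: 001011101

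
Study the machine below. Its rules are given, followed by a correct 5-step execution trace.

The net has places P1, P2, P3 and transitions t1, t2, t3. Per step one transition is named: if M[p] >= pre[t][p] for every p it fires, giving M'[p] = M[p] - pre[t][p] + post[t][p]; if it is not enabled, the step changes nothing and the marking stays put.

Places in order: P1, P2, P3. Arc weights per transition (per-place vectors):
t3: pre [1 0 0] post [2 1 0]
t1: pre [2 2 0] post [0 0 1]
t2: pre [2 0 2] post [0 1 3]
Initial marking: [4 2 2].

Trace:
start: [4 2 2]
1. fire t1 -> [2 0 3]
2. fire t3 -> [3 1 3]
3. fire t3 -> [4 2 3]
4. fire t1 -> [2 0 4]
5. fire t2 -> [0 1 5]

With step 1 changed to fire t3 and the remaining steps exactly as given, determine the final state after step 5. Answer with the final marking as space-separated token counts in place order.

3 4 4

(re-executing from step 1 with the substitution; state before step 1: [4 2 2])
1. fire t3 -> [5 3 2]
2. fire t3 -> [6 4 2]
3. fire t3 -> [7 5 2]
4. fire t1 -> [5 3 3]
5. fire t2 -> [3 4 4]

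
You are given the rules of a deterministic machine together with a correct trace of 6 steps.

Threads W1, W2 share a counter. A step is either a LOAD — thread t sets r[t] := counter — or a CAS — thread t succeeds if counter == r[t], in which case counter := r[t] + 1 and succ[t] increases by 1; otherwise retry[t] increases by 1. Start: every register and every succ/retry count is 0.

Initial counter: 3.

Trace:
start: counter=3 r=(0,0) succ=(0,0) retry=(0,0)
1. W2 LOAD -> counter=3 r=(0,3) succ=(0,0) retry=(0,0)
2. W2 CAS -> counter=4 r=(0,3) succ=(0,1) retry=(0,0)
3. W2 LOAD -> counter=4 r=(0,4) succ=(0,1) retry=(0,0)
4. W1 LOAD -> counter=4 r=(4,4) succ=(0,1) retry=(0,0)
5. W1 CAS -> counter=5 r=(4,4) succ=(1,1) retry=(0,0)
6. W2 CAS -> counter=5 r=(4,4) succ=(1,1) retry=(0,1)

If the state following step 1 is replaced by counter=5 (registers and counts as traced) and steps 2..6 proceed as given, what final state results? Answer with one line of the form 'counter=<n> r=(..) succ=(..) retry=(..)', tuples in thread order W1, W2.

state after step 1 := counter=5 r=(0,3) succ=(0,0) retry=(0,0)
2. W2 CAS -> counter=5 r=(0,3) succ=(0,0) retry=(0,1)
3. W2 LOAD -> counter=5 r=(0,5) succ=(0,0) retry=(0,1)
4. W1 LOAD -> counter=5 r=(5,5) succ=(0,0) retry=(0,1)
5. W1 CAS -> counter=6 r=(5,5) succ=(1,0) retry=(0,1)
6. W2 CAS -> counter=6 r=(5,5) succ=(1,0) retry=(0,2)

counter=6 r=(5,5) succ=(1,0) retry=(0,2)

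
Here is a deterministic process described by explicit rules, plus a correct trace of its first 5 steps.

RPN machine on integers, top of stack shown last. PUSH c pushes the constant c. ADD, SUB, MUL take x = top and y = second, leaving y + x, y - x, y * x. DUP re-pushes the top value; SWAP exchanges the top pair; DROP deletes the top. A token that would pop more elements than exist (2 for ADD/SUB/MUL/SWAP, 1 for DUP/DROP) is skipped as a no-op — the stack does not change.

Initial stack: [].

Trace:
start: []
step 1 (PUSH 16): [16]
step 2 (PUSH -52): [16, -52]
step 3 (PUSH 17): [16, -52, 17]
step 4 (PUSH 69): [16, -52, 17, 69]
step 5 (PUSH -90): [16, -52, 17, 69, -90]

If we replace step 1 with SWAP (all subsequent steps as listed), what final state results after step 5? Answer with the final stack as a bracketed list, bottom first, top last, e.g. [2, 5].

(re-executing from step 1 with the substitution; state before step 1: [])
step 1 (SWAP): []
step 2 (PUSH -52): [-52]
step 3 (PUSH 17): [-52, 17]
step 4 (PUSH 69): [-52, 17, 69]
step 5 (PUSH -90): [-52, 17, 69, -90]

[-52, 17, 69, -90]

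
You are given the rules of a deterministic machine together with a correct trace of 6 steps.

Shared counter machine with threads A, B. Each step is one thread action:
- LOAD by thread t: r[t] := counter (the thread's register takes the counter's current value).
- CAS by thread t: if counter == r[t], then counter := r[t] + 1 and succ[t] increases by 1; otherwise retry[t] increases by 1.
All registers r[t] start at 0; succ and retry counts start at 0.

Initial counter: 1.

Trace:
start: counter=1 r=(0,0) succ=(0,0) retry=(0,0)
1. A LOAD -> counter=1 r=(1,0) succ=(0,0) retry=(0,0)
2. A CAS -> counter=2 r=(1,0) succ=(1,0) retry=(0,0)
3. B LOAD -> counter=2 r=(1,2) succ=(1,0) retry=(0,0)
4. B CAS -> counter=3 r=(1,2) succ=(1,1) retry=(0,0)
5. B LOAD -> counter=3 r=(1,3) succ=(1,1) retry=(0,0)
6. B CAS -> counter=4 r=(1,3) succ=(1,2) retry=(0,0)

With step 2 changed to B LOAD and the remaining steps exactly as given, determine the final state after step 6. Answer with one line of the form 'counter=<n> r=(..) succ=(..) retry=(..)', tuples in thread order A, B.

counter=3 r=(1,2) succ=(0,2) retry=(0,0)

(re-executing from step 2 with the substitution; state before step 2: counter=1 r=(1,0) succ=(0,0) retry=(0,0))
2. B LOAD -> counter=1 r=(1,1) succ=(0,0) retry=(0,0)
3. B LOAD -> counter=1 r=(1,1) succ=(0,0) retry=(0,0)
4. B CAS -> counter=2 r=(1,1) succ=(0,1) retry=(0,0)
5. B LOAD -> counter=2 r=(1,2) succ=(0,1) retry=(0,0)
6. B CAS -> counter=3 r=(1,2) succ=(0,2) retry=(0,0)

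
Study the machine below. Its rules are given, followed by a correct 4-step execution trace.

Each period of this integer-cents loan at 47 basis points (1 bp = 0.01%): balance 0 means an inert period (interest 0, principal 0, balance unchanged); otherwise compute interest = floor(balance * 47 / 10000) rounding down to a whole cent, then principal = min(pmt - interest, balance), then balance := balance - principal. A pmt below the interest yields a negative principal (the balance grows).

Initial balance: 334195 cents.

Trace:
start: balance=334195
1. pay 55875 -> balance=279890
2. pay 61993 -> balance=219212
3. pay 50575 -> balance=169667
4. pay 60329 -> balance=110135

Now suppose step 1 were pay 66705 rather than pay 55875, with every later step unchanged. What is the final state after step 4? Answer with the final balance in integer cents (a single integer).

(re-executing from step 1 with the substitution; state before step 1: balance=334195)
1. pay 66705 -> balance=269060
2. pay 61993 -> balance=208331
3. pay 50575 -> balance=158735
4. pay 60329 -> balance=99152

99152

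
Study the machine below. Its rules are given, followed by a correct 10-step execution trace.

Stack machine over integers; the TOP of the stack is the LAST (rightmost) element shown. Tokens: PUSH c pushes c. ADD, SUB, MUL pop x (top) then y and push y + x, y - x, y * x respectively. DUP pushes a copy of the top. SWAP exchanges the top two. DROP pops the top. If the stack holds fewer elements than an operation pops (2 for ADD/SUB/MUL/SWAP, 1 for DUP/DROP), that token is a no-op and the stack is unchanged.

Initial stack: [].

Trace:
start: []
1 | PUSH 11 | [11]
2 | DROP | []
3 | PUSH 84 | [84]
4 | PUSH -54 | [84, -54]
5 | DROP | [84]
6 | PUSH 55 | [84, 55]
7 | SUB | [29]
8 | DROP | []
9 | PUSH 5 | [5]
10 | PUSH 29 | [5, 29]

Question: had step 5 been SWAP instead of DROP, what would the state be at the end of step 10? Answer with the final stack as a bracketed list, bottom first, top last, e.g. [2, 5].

[-54, 5, 29]

(re-executing from step 5 with the substitution; state before step 5: [84, -54])
5 | SWAP | [-54, 84]
6 | PUSH 55 | [-54, 84, 55]
7 | SUB | [-54, 29]
8 | DROP | [-54]
9 | PUSH 5 | [-54, 5]
10 | PUSH 29 | [-54, 5, 29]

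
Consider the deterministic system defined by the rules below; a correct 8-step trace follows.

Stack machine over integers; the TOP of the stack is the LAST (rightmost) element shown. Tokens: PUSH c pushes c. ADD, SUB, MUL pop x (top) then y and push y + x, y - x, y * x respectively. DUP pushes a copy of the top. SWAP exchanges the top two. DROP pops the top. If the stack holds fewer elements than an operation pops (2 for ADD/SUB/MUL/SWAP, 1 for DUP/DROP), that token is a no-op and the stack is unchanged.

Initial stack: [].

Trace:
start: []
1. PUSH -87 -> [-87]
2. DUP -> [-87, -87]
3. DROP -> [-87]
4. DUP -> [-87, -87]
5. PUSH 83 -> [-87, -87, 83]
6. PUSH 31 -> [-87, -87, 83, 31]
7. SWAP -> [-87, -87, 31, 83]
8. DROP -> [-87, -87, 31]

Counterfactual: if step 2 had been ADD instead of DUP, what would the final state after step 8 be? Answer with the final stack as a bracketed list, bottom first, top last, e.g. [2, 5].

[31]

(re-executing from step 2 with the substitution; state before step 2: [-87])
2. ADD -> [-87]
3. DROP -> []
4. DUP -> []
5. PUSH 83 -> [83]
6. PUSH 31 -> [83, 31]
7. SWAP -> [31, 83]
8. DROP -> [31]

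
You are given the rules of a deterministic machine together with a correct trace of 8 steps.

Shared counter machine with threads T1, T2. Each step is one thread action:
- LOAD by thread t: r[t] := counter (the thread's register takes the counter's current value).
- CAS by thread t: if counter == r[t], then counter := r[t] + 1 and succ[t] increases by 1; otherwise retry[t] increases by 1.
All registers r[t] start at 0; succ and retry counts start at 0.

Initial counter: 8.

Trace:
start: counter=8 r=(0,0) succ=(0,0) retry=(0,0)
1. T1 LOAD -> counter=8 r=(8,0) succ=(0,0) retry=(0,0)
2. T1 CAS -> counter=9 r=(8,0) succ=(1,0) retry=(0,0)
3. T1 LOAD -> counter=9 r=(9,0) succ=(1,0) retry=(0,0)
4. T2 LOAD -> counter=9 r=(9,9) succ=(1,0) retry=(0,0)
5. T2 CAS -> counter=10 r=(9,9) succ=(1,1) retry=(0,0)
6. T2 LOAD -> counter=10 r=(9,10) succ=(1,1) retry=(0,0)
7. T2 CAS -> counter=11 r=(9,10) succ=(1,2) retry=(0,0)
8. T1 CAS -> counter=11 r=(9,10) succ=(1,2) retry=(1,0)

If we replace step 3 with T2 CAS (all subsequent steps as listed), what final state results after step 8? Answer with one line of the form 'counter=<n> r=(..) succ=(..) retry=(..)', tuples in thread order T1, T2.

counter=11 r=(8,10) succ=(1,2) retry=(1,1)

(re-executing from step 3 with the substitution; state before step 3: counter=9 r=(8,0) succ=(1,0) retry=(0,0))
3. T2 CAS -> counter=9 r=(8,0) succ=(1,0) retry=(0,1)
4. T2 LOAD -> counter=9 r=(8,9) succ=(1,0) retry=(0,1)
5. T2 CAS -> counter=10 r=(8,9) succ=(1,1) retry=(0,1)
6. T2 LOAD -> counter=10 r=(8,10) succ=(1,1) retry=(0,1)
7. T2 CAS -> counter=11 r=(8,10) succ=(1,2) retry=(0,1)
8. T1 CAS -> counter=11 r=(8,10) succ=(1,2) retry=(1,1)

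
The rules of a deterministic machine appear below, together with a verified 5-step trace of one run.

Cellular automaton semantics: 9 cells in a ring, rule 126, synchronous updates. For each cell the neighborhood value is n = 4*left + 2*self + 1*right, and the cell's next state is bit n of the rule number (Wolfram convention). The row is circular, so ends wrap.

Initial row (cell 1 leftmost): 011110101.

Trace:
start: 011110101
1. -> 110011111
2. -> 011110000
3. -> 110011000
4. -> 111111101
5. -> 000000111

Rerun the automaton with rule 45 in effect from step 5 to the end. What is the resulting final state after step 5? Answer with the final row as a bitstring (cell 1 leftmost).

(re-executing step 5 under rule 45; state before step 5: 111111101)
5. -> 000000011

000000011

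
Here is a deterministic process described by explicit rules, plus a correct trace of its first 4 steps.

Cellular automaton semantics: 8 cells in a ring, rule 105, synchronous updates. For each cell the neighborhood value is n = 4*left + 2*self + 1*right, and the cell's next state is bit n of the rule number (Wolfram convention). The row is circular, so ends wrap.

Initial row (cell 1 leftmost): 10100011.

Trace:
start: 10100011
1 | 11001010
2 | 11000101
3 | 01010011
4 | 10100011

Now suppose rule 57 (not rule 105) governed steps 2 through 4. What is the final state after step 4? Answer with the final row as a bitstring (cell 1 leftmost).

10101010

(re-executing steps 2..4 under rule 57; state before step 2: 11001010)
2 | 10100101
3 | 01010011
4 | 10101010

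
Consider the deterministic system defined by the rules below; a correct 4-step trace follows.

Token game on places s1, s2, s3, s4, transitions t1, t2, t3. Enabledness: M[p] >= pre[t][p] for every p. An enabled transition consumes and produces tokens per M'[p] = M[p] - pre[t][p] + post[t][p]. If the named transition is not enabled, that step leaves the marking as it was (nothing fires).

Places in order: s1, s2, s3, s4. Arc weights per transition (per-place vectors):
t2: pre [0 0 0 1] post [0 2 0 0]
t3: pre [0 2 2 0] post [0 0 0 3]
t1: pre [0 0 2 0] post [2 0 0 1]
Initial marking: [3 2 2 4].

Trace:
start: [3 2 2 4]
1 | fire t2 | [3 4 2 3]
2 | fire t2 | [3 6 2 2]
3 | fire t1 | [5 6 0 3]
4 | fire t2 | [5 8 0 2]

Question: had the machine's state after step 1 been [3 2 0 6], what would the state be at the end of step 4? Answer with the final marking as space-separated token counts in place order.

3 6 0 4

state after step 1 := [3 2 0 6]
2 | fire t2 | [3 4 0 5]
3 | fire t1 | [3 4 0 5]
4 | fire t2 | [3 6 0 4]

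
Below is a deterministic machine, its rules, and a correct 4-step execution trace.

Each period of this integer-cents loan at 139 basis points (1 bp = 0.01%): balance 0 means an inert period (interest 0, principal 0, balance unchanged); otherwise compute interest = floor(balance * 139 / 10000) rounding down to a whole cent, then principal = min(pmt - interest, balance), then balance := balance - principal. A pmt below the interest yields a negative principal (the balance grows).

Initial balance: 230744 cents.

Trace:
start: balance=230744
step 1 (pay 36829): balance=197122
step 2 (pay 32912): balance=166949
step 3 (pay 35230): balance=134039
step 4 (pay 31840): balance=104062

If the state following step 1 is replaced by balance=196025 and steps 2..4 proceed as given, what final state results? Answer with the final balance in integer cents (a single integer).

state after step 1 := balance=196025
step 2 (pay 32912): balance=165837
step 3 (pay 35230): balance=132912
step 4 (pay 31840): balance=102919

102919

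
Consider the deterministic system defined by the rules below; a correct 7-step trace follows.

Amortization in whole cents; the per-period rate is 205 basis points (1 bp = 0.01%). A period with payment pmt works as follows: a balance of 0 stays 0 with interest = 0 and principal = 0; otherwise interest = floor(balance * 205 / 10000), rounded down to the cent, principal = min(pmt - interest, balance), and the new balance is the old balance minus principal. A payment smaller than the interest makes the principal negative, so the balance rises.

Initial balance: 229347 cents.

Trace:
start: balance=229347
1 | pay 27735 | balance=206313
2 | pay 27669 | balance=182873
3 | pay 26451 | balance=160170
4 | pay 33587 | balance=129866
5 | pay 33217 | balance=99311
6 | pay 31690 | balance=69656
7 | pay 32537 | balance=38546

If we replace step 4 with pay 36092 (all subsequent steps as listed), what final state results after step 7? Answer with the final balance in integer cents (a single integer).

35884

(re-executing from step 4 with the substitution; state before step 4: balance=160170)
4 | pay 36092 | balance=127361
5 | pay 33217 | balance=96754
6 | pay 31690 | balance=67047
7 | pay 32537 | balance=35884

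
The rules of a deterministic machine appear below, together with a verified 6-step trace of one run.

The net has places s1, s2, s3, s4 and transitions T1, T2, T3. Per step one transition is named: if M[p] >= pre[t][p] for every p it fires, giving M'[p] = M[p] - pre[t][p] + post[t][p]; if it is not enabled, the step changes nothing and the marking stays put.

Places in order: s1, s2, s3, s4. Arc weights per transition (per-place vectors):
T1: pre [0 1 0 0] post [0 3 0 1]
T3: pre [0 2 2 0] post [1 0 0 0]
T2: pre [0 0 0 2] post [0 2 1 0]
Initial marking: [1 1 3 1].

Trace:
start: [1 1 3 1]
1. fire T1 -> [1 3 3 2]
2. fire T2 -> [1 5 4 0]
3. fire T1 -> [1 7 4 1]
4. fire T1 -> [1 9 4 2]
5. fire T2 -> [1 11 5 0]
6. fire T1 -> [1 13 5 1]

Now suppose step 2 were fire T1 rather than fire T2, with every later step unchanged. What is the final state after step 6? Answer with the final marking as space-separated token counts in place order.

1 13 4 4

(re-executing from step 2 with the substitution; state before step 2: [1 3 3 2])
2. fire T1 -> [1 5 3 3]
3. fire T1 -> [1 7 3 4]
4. fire T1 -> [1 9 3 5]
5. fire T2 -> [1 11 4 3]
6. fire T1 -> [1 13 4 4]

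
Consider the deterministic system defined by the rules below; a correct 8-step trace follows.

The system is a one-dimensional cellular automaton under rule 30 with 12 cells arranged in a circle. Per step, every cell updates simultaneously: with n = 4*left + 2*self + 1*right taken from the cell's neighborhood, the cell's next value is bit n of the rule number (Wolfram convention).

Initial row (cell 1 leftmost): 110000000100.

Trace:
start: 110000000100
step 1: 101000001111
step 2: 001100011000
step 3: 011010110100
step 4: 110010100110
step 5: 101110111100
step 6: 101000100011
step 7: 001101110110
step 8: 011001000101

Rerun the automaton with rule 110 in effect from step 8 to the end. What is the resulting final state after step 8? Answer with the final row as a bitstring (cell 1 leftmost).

011111011110

(re-executing step 8 under rule 110; state before step 8: 001101110110)
step 8: 011111011110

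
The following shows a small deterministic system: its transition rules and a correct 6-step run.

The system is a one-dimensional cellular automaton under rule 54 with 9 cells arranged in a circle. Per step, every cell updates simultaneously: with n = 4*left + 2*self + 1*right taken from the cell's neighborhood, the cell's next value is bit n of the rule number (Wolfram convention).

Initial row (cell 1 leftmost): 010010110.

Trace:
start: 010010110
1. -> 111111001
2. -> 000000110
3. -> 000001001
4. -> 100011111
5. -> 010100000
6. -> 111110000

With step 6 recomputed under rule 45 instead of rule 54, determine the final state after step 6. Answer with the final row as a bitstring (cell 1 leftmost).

(re-executing step 6 under rule 45; state before step 6: 010100000)
6. -> 011101111

011101111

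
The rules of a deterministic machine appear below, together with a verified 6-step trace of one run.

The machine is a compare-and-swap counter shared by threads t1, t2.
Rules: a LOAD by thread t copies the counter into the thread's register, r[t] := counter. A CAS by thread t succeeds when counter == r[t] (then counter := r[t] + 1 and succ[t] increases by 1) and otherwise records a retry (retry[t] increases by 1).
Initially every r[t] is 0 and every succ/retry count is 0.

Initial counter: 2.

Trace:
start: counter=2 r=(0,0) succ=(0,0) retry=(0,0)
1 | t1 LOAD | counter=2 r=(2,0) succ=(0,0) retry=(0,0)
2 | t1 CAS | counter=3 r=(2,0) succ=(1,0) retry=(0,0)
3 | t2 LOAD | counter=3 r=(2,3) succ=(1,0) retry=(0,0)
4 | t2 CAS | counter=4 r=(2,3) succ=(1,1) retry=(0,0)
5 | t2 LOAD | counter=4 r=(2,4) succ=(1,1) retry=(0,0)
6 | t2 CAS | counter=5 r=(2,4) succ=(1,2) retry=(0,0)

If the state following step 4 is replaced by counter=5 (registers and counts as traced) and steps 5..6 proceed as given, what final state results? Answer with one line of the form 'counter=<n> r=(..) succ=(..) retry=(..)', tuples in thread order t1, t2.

state after step 4 := counter=5 r=(2,3) succ=(1,1) retry=(0,0)
5 | t2 LOAD | counter=5 r=(2,5) succ=(1,1) retry=(0,0)
6 | t2 CAS | counter=6 r=(2,5) succ=(1,2) retry=(0,0)

counter=6 r=(2,5) succ=(1,2) retry=(0,0)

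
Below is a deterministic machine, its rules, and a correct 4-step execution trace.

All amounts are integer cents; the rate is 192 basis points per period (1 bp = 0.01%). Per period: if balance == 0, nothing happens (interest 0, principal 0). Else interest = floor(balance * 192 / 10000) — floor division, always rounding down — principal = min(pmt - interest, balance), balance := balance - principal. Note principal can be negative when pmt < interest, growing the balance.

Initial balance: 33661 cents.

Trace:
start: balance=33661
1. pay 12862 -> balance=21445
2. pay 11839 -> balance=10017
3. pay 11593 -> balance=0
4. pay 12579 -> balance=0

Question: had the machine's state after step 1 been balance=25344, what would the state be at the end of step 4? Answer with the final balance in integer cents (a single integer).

0

state after step 1 := balance=25344
2. pay 11839 -> balance=13991
3. pay 11593 -> balance=2666
4. pay 12579 -> balance=0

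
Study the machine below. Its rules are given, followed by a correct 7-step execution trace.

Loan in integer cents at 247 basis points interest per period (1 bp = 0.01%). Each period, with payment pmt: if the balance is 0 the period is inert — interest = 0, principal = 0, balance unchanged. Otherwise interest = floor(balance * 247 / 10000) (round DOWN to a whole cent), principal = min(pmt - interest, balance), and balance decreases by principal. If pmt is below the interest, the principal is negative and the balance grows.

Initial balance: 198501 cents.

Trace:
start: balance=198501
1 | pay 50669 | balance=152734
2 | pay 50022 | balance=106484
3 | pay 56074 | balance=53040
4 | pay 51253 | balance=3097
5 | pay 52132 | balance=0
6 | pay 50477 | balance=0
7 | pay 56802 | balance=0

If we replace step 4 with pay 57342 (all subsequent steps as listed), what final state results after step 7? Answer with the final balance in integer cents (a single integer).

(re-executing from step 4 with the substitution; state before step 4: balance=53040)
4 | pay 57342 | balance=0
5 | pay 52132 | balance=0
6 | pay 50477 | balance=0
7 | pay 56802 | balance=0

0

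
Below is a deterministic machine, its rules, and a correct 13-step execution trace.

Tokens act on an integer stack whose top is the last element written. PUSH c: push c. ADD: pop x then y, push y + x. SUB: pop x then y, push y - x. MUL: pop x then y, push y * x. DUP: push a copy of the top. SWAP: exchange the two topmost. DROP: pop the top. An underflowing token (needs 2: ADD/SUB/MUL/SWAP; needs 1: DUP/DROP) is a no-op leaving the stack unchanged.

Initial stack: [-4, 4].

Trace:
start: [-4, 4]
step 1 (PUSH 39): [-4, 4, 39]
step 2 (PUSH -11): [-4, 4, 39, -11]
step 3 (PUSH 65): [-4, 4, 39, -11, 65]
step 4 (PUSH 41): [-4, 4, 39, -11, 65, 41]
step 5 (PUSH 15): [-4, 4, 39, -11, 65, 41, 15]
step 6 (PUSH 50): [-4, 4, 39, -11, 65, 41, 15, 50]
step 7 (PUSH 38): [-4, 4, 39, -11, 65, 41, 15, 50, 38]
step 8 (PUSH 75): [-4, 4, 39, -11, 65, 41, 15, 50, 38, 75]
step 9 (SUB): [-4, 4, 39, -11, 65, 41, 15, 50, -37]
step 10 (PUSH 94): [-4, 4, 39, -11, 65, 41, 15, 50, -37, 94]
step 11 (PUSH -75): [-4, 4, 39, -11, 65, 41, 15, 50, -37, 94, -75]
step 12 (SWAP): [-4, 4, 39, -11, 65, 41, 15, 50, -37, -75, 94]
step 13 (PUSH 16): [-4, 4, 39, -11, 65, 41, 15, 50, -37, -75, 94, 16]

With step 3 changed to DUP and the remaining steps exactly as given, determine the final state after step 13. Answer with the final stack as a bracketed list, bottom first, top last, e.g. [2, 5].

(re-executing from step 3 with the substitution; state before step 3: [-4, 4, 39, -11])
step 3 (DUP): [-4, 4, 39, -11, -11]
step 4 (PUSH 41): [-4, 4, 39, -11, -11, 41]
step 5 (PUSH 15): [-4, 4, 39, -11, -11, 41, 15]
step 6 (PUSH 50): [-4, 4, 39, -11, -11, 41, 15, 50]
step 7 (PUSH 38): [-4, 4, 39, -11, -11, 41, 15, 50, 38]
step 8 (PUSH 75): [-4, 4, 39, -11, -11, 41, 15, 50, 38, 75]
step 9 (SUB): [-4, 4, 39, -11, -11, 41, 15, 50, -37]
step 10 (PUSH 94): [-4, 4, 39, -11, -11, 41, 15, 50, -37, 94]
step 11 (PUSH -75): [-4, 4, 39, -11, -11, 41, 15, 50, -37, 94, -75]
step 12 (SWAP): [-4, 4, 39, -11, -11, 41, 15, 50, -37, -75, 94]
step 13 (PUSH 16): [-4, 4, 39, -11, -11, 41, 15, 50, -37, -75, 94, 16]

[-4, 4, 39, -11, -11, 41, 15, 50, -37, -75, 94, 16]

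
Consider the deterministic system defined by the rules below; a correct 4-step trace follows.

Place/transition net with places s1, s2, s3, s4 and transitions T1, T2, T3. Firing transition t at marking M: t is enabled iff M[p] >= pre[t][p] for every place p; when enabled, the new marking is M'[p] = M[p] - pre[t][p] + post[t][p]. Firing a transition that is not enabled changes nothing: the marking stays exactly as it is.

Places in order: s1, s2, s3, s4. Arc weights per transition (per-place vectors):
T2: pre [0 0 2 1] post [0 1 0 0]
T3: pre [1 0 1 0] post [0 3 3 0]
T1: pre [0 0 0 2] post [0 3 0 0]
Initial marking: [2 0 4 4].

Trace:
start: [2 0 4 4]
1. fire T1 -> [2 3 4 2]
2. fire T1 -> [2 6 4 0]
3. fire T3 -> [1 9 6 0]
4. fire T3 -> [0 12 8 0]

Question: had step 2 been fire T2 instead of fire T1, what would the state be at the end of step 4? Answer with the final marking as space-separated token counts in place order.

(re-executing from step 2 with the substitution; state before step 2: [2 3 4 2])
2. fire T2 -> [2 4 2 1]
3. fire T3 -> [1 7 4 1]
4. fire T3 -> [0 10 6 1]

0 10 6 1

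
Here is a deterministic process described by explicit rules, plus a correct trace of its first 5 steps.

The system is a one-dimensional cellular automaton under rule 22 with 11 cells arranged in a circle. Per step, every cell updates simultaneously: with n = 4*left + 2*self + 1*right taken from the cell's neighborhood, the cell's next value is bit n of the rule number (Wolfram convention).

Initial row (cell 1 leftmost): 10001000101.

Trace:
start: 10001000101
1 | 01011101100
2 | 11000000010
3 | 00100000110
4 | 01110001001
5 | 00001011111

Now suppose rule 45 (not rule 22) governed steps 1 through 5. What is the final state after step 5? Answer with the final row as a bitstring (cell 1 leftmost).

11011000011

(re-executing steps 1..5 under rule 45; state before step 1: 10001000101)
1 | 00101010111
2 | 00111111100
3 | 10100000001
4 | 01101111101
5 | 11011000011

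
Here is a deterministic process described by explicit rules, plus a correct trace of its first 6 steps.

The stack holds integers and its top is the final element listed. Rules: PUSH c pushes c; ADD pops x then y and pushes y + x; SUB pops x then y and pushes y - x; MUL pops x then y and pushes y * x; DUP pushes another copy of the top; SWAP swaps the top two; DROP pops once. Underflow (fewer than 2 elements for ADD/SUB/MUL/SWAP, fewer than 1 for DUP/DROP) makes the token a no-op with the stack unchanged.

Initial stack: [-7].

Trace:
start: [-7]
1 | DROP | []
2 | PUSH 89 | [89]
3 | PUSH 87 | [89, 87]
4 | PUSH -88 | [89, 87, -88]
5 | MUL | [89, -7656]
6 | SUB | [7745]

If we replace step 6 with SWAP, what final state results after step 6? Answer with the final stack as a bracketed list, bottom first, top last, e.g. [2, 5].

(re-executing from step 6 with the substitution; state before step 6: [89, -7656])
6 | SWAP | [-7656, 89]

[-7656, 89]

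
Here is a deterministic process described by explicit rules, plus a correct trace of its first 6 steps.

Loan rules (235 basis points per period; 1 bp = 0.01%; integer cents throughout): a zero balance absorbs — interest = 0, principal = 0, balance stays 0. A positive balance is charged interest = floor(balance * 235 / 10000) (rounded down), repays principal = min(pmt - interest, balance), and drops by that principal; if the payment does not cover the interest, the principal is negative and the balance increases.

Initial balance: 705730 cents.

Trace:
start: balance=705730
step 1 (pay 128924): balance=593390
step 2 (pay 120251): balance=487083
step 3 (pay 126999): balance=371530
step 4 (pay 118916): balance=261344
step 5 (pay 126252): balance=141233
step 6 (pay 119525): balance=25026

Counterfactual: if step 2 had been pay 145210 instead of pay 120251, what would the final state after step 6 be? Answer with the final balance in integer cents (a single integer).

0

(re-executing from step 2 with the substitution; state before step 2: balance=593390)
step 2 (pay 145210): balance=462124
step 3 (pay 126999): balance=345984
step 4 (pay 118916): balance=235198
step 5 (pay 126252): balance=114473
step 6 (pay 119525): balance=0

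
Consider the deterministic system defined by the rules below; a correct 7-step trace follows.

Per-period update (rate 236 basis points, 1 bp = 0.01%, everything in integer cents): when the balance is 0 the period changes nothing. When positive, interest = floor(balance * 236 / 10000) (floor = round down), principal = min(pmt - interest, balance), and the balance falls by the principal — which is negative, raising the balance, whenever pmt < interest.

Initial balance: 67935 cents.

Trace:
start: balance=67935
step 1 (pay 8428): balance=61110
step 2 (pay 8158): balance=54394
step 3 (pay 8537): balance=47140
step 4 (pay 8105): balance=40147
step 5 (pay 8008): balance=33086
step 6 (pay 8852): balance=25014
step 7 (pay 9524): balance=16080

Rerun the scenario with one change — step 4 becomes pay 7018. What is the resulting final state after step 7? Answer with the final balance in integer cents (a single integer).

(re-executing from step 4 with the substitution; state before step 4: balance=47140)
step 4 (pay 7018): balance=41234
step 5 (pay 8008): balance=34199
step 6 (pay 8852): balance=26154
step 7 (pay 9524): balance=17247

17247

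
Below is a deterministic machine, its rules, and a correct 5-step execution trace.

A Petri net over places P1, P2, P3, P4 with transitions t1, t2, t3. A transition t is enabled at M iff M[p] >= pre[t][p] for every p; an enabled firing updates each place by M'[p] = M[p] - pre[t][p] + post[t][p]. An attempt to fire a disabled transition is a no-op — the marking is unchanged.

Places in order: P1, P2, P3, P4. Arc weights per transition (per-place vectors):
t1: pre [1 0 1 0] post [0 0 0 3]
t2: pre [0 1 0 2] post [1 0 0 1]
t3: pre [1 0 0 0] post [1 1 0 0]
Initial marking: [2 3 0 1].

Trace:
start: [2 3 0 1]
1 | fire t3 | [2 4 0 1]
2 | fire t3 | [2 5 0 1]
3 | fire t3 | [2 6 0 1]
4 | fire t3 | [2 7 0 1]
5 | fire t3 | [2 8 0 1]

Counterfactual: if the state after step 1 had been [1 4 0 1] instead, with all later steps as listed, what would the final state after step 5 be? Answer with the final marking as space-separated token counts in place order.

state after step 1 := [1 4 0 1]
2 | fire t3 | [1 5 0 1]
3 | fire t3 | [1 6 0 1]
4 | fire t3 | [1 7 0 1]
5 | fire t3 | [1 8 0 1]

1 8 0 1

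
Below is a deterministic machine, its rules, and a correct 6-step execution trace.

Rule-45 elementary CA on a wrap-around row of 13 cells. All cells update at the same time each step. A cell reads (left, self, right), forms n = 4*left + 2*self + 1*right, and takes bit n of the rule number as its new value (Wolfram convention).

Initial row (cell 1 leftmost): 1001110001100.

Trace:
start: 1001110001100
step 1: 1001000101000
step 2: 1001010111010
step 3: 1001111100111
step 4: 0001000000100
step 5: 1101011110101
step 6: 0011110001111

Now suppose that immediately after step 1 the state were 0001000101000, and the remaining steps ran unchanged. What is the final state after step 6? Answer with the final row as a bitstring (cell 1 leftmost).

state after step 1 := 0001000101000
step 2: 1101010111011
step 3: 0011111100110
step 4: 1010000000100
step 5: 1110111110100
step 6: 1001100001100

1001100001100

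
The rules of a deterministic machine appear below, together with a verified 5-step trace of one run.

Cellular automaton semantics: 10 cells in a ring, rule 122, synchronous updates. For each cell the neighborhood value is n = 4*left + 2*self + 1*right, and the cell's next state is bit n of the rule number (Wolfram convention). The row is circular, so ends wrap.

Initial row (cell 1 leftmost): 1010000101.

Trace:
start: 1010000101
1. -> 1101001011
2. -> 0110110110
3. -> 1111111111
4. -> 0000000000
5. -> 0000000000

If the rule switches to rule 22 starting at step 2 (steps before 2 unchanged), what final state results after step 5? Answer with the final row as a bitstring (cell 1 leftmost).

1000110001

(re-executing steps 2..5 under rule 22; state before step 2: 1101001011)
2. -> 0001111000
3. -> 0010000100
4. -> 0111001110
5. -> 1000110001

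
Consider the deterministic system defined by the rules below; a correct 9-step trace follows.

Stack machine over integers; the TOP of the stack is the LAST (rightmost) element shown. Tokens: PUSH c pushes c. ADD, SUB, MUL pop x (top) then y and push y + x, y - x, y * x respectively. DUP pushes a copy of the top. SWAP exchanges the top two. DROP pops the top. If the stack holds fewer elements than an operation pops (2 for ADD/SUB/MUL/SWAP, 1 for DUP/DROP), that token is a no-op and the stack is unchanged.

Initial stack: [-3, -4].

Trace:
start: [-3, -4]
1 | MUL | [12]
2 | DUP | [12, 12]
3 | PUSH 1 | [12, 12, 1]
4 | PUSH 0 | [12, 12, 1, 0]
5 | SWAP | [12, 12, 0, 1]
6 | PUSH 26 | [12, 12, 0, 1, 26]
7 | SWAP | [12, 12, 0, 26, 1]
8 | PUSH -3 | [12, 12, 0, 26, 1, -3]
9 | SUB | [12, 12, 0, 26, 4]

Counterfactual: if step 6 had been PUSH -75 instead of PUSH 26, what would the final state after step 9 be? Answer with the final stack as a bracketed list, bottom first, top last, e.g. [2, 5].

[12, 12, 0, -75, 4]

(re-executing from step 6 with the substitution; state before step 6: [12, 12, 0, 1])
6 | PUSH -75 | [12, 12, 0, 1, -75]
7 | SWAP | [12, 12, 0, -75, 1]
8 | PUSH -3 | [12, 12, 0, -75, 1, -3]
9 | SUB | [12, 12, 0, -75, 4]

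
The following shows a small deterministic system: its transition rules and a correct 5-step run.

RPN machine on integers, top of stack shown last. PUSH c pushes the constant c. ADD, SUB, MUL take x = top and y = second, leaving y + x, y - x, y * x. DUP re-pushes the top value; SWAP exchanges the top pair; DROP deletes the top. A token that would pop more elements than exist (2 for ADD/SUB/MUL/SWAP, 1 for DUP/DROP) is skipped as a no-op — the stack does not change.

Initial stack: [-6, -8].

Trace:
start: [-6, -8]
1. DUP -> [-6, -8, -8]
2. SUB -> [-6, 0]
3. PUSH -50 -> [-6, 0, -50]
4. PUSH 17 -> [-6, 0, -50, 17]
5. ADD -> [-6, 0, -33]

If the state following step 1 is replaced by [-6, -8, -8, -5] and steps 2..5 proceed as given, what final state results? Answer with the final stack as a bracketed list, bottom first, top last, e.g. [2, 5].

[-6, -8, -3, -33]

state after step 1 := [-6, -8, -8, -5]
2. SUB -> [-6, -8, -3]
3. PUSH -50 -> [-6, -8, -3, -50]
4. PUSH 17 -> [-6, -8, -3, -50, 17]
5. ADD -> [-6, -8, -3, -33]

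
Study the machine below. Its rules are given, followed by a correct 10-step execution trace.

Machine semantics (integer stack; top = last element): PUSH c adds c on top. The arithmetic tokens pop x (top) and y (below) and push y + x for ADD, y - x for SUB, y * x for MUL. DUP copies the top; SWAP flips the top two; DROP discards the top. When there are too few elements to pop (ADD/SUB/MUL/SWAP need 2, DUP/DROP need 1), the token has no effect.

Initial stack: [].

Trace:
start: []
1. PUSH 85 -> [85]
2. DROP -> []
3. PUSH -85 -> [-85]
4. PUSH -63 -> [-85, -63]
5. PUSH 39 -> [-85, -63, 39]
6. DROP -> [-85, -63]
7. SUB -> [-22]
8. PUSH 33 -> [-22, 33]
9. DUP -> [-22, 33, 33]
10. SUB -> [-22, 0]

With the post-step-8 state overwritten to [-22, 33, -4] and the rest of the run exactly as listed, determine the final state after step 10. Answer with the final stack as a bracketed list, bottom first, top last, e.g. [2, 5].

state after step 8 := [-22, 33, -4]
9. DUP -> [-22, 33, -4, -4]
10. SUB -> [-22, 33, 0]

[-22, 33, 0]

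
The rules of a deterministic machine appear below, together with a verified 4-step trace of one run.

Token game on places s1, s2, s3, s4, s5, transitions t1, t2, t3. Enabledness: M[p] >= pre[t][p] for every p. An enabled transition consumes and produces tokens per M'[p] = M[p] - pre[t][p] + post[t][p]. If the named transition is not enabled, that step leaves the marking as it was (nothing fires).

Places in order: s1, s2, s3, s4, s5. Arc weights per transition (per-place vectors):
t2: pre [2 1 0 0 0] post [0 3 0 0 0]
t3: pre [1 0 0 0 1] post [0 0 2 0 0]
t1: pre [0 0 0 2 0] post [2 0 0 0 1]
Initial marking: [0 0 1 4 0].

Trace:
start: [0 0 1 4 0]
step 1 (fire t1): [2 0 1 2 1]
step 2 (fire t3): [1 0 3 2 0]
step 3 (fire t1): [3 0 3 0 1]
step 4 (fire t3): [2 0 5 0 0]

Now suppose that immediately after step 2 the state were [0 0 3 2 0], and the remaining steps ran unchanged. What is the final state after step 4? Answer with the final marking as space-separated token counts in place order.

1 0 5 0 0

state after step 2 := [0 0 3 2 0]
step 3 (fire t1): [2 0 3 0 1]
step 4 (fire t3): [1 0 5 0 0]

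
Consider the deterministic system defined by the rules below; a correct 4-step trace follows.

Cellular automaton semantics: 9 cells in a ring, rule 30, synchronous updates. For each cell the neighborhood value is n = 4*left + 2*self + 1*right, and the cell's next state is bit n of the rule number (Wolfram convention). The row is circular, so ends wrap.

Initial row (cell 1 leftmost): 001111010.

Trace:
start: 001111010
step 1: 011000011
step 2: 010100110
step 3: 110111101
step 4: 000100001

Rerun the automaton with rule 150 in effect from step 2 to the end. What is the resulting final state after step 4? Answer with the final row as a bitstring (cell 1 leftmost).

010111101

(re-executing steps 2..4 under rule 150; state before step 2: 011000011)
step 2: 000100100
step 3: 001111110
step 4: 010111101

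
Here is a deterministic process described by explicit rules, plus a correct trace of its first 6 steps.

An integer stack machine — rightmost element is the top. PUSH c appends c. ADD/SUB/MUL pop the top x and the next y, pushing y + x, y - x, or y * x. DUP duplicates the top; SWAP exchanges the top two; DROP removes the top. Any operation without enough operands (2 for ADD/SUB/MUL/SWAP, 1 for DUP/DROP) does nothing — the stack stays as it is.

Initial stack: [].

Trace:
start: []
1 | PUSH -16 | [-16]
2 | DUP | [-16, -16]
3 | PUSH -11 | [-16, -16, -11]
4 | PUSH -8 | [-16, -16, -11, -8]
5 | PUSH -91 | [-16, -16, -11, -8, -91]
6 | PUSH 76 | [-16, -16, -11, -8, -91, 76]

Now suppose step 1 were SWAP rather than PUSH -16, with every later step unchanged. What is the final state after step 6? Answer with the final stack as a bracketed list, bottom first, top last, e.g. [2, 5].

[-11, -8, -91, 76]

(re-executing from step 1 with the substitution; state before step 1: [])
1 | SWAP | []
2 | DUP | []
3 | PUSH -11 | [-11]
4 | PUSH -8 | [-11, -8]
5 | PUSH -91 | [-11, -8, -91]
6 | PUSH 76 | [-11, -8, -91, 76]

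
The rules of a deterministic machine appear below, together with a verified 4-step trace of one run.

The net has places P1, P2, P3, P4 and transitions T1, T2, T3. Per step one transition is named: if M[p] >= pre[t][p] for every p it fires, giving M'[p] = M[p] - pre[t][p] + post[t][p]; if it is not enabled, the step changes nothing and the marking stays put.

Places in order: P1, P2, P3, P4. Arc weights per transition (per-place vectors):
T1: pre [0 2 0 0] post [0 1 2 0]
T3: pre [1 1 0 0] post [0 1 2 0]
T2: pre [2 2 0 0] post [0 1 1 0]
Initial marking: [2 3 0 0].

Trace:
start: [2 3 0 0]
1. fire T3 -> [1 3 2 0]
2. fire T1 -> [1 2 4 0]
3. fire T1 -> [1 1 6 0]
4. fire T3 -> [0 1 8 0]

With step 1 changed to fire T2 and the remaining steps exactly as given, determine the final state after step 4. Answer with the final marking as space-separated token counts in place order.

(re-executing from step 1 with the substitution; state before step 1: [2 3 0 0])
1. fire T2 -> [0 2 1 0]
2. fire T1 -> [0 1 3 0]
3. fire T1 -> [0 1 3 0]
4. fire T3 -> [0 1 3 0]

0 1 3 0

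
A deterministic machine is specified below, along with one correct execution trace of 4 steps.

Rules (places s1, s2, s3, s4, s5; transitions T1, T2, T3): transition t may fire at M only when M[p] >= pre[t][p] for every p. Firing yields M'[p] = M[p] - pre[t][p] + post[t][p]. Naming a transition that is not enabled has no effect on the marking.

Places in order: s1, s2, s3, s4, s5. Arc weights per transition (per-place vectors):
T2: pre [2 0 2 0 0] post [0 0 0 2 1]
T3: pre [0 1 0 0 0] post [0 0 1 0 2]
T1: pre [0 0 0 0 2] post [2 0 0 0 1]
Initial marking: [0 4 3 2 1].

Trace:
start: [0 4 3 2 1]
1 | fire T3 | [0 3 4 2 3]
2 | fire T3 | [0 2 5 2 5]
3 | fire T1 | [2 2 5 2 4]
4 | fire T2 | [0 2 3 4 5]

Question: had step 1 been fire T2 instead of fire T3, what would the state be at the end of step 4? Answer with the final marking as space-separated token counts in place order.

0 3 2 4 3

(re-executing from step 1 with the substitution; state before step 1: [0 4 3 2 1])
1 | fire T2 | [0 4 3 2 1]
2 | fire T3 | [0 3 4 2 3]
3 | fire T1 | [2 3 4 2 2]
4 | fire T2 | [0 3 2 4 3]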